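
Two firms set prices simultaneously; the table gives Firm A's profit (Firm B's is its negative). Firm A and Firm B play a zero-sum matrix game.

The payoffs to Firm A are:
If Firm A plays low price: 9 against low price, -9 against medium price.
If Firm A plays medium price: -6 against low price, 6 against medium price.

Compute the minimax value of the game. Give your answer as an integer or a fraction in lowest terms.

Row minima are -9 and -6, so Firm A's maximin is -6; column maxima are 9 and 6, so Firm B's minimax is 6. These differ, so the equilibrium is in mixed strategies.
Let Firm A play low price with probability p. Firm B is indifferent when 9p − 6(1−p) = −9p + 6(1−p), giving p = 2/5.
Let Firm B play low price with probability q. Firm A is indifferent when 9q − 9(1−q) = −6q + 6(1−q), giving q = 1/2.
The value is 9·(1/2) + (-9)·(1/2) = 0.

0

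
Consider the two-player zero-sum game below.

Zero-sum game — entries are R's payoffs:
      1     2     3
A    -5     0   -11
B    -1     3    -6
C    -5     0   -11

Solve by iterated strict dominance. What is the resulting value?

-6

Row C is strictly dominated by row B (-1>-5, 3>0, -6>-11); eliminate C.
Column 1 is strictly dominated by 3 for C (-11<-5, -6<-1); eliminate 1.
Row A is strictly dominated by row B (3>0, -6>-11); eliminate A.
Column 2 is strictly dominated by 3 for C (-6<3); eliminate 2.
Only (B, 3) remains, with payoff -6.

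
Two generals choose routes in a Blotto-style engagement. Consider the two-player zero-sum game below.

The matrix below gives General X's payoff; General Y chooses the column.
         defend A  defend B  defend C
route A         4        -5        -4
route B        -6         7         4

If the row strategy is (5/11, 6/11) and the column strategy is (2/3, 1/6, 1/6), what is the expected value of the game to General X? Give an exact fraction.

Against (2/3, 1/6, 1/6), each row's expected payoff is route A: 7/6; route B: -13/6.
Taking the (5/11, 6/11)-weighted average: (5/11)·(7/6) + (6/11)·(-13/6) = -43/66.

-43/66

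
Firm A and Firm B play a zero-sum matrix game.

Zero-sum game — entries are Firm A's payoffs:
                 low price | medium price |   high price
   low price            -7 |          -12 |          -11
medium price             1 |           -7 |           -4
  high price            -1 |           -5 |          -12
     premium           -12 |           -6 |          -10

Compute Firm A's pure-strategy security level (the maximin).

-7

The worst-case payoff for each row is low price: -12, medium price: -7, high price: -12, premium: -12.
The best of these is -7.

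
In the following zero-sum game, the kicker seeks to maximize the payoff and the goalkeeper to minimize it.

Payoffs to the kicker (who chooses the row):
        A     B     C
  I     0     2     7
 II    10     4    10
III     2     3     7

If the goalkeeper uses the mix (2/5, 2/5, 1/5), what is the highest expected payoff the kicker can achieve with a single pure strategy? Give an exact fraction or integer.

I: (0)·(2/5) + (2)·(2/5) + (7)·(1/5) = 11/5.
II: (10)·(2/5) + (4)·(2/5) + (10)·(1/5) = 38/5.
III: (2)·(2/5) + (3)·(2/5) + (7)·(1/5) = 17/5.
The best pure response is II with expected payoff 38/5.

38/5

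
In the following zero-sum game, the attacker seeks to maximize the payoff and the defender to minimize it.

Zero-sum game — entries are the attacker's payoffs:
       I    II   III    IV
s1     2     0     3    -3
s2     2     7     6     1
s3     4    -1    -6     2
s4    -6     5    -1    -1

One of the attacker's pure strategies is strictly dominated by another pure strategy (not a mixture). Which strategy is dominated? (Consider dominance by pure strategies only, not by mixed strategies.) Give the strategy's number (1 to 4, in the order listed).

Compare s4 with s2: 2 > -6, 7 > 5, 6 > -1, 1 > -1.
So s2 strictly dominates s4 for the attacker; s4 is strictly dominated.

4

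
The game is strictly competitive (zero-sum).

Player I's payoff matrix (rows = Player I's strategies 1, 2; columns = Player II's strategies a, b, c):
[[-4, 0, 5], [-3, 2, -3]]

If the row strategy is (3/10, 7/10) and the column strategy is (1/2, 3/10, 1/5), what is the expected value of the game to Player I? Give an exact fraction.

Against (1/2, 3/10, 1/5), each row's expected payoff is 1: -1; 2: -3/2.
Taking the (3/10, 7/10)-weighted average: (3/10)·(-1) + (7/10)·(-3/2) = -27/20.

-27/20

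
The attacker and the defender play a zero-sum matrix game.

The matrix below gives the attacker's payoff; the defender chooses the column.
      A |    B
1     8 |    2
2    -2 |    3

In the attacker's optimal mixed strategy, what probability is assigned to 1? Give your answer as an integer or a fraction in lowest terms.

Row minima are 2 and -2, so the attacker's maximin is 2; column maxima are 8 and 3, so the defender's minimax is 3. These differ, so the equilibrium is in mixed strategies.
Let the attacker play 1 with probability p. The defender is indifferent when 8p − 2(1−p) = 2p + 3(1−p), giving p = 5/11.

5/11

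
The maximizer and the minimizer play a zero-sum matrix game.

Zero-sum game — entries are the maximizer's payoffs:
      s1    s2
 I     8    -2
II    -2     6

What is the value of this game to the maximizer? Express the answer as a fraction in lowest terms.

Row minima are -2 and -2, so the maximizer's maximin is -2; column maxima are 8 and 6, so the minimizer's minimax is 6. These differ, so the equilibrium is in mixed strategies.
Let the maximizer play I with probability p. The minimizer is indifferent when 8p − 2(1−p) = −2p + 6(1−p), giving p = 4/9.
Let the minimizer play s1 with probability q. The maximizer is indifferent when 8q − 2(1−q) = −2q + 6(1−q), giving q = 4/9.
The value is 8·(4/9) + (-2)·(5/9) = 22/9.

22/9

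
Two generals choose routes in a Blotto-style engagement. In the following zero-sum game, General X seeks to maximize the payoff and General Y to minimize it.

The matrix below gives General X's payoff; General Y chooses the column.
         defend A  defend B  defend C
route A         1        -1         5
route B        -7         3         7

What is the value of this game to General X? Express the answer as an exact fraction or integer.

Column defend C is strictly dominated by defend B for General Y (it gives General X more in every row).
The remaining 2×2 game on (route A, route B) × (defend A, defend B) has no saddle point. Let General X play route A with probability p; indifference gives p − 7(1−p) = −p + 3(1−p), so p = 5/6.
Similarly General Y's optimal q on defend A is 1/3, and the value is 1·(1/3) + (-1)·(2/3) = -1/3.

-1/3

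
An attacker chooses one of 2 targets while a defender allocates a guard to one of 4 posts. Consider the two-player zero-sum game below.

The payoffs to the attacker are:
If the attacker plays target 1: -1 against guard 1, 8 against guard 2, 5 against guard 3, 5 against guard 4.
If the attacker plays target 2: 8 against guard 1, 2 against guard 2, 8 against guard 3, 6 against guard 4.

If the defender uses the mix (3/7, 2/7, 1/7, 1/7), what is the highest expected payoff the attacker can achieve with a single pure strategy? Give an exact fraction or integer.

target 1: (-1)·(3/7) + (8)·(2/7) + (5)·(1/7) + (5)·(1/7) = 23/7.
target 2: (8)·(3/7) + (2)·(2/7) + (8)·(1/7) + (6)·(1/7) = 6.
The best pure response is target 2 with expected payoff 6.

6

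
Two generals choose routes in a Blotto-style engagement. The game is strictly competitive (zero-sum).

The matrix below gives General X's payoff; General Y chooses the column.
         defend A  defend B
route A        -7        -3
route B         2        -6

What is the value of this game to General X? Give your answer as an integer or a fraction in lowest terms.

-4

Row minima are -7 and -6, so General X's maximin is -6; column maxima are 2 and -3, so General Y's minimax is -3. These differ, so the equilibrium is in mixed strategies.
Let General X play route A with probability p. General Y is indifferent when −7p + 2(1−p) = −3p − 6(1−p), giving p = 2/3.
Let General Y play defend A with probability q. General X is indifferent when −7q − 3(1−q) = 2q − 6(1−q), giving q = 1/4.
The value is -7·(1/4) + (-3)·(3/4) = -4.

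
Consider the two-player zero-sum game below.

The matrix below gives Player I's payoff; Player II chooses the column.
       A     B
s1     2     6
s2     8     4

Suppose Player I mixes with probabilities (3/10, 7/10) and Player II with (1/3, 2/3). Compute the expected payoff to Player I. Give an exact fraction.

77/15

Against (1/3, 2/3), each row's expected payoff is s1: 14/3; s2: 16/3.
Taking the (3/10, 7/10)-weighted average: (3/10)·(14/3) + (7/10)·(16/3) = 77/15.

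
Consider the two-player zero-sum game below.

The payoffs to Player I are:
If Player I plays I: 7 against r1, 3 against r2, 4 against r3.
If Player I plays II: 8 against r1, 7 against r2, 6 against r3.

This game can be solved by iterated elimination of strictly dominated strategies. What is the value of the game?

Column r1 is strictly dominated by r2 for Player II (3<7, 7<8); eliminate r1.
Row I is strictly dominated by row II (7>3, 6>4); eliminate I.
Column r2 is strictly dominated by r3 for Player II (6<7); eliminate r2.
Only (II, r3) remains, with payoff 6.

6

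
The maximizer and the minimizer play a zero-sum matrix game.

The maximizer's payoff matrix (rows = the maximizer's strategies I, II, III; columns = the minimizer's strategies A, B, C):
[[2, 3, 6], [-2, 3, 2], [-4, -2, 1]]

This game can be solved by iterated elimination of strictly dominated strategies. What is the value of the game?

Row III is strictly dominated by row I (2>-4, 3>-2, 6>1); eliminate III.
Column C is strictly dominated by A for the minimizer (2<6, -2<2); eliminate C.
Column B is strictly dominated by A for the minimizer (2<3, -2<3); eliminate B.
Row II is strictly dominated by row I (2>-2); eliminate II.
Only (I, A) remains, with payoff 2.

2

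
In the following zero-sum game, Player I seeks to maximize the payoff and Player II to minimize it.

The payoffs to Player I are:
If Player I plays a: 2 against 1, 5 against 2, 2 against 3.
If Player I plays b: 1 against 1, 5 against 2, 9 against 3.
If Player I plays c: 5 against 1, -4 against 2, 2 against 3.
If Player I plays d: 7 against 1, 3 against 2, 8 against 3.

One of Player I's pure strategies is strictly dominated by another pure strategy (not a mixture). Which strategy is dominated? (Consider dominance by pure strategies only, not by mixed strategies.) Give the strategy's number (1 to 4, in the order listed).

3

Compare c with d: 7 > 5, 3 > -4, 8 > 2.
So d strictly dominates c for Player I; c is strictly dominated.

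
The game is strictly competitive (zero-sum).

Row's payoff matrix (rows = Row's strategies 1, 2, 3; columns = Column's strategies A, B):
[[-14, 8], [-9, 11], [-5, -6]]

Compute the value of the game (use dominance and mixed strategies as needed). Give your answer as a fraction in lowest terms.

Row 1 is strictly dominated by row 2, so Row never plays it.
The remaining 2×2 game on (2, 3) × (A, B) has no saddle point. Let Row play 2 with probability p; indifference gives −9p − 5(1−p) = 11p − 6(1−p), so p = 1/21.
Similarly Column's optimal q on A is 17/21, and the value is -9·(17/21) + (11)·(4/21) = -109/21.

-109/21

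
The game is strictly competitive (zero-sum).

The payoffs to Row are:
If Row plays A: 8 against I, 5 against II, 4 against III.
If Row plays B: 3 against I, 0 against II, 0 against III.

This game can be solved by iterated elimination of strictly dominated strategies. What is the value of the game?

Row B is strictly dominated by row A (8>3, 5>0, 4>0); eliminate B.
Column I is strictly dominated by II for Column (5<8); eliminate I.
Column II is strictly dominated by III for Column (4<5); eliminate II.
Only (A, III) remains, with payoff 4.

4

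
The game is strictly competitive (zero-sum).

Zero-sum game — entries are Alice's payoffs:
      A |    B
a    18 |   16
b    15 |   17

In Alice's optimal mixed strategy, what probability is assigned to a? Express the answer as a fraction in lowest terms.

Row minima are 16 and 15, so Alice's maximin is 16; column maxima are 18 and 17, so Bob's minimax is 17. These differ, so the equilibrium is in mixed strategies.
Let Alice play a with probability p. Bob is indifferent when 18p + 15(1−p) = 16p + 17(1−p), giving p = 1/2.

1/2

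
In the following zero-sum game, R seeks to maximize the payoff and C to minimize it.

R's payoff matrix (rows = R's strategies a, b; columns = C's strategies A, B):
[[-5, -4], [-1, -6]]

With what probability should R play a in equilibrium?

Row minima are -5 and -6, so R's maximin is -5; column maxima are -1 and -4, so C's minimax is -4. These differ, so the equilibrium is in mixed strategies.
Let R play a with probability p. C is indifferent when −5p − (1−p) = −4p − 6(1−p), giving p = 5/6.

5/6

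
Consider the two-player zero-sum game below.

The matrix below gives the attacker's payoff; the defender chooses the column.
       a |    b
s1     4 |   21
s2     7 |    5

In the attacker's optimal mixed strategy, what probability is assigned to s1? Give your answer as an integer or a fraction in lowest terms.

Row minima are 4 and 5, so the attacker's maximin is 5; column maxima are 7 and 21, so the defender's minimax is 7. These differ, so the equilibrium is in mixed strategies.
Let the attacker play s1 with probability p. The defender is indifferent when 4p + 7(1−p) = 21p + 5(1−p), giving p = 2/19.

2/19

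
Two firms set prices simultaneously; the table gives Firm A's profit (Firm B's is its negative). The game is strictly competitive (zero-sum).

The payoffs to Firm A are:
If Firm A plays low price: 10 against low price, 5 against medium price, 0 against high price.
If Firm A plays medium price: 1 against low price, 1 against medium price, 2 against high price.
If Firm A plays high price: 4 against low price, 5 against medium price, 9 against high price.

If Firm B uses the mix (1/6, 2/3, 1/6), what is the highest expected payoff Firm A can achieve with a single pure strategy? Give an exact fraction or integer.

11/2

low price: (10)·(1/6) + (5)·(2/3) + (0)·(1/6) = 5.
medium price: (1)·(1/6) + (1)·(2/3) + (2)·(1/6) = 7/6.
high price: (4)·(1/6) + (5)·(2/3) + (9)·(1/6) = 11/2.
The best pure response is high price with expected payoff 11/2.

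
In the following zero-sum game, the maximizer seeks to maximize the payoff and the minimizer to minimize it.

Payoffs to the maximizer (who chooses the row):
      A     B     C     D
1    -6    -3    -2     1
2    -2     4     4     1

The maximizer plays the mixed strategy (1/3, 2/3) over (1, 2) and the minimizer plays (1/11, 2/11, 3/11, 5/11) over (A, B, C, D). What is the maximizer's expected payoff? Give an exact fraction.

Against (1/11, 2/11, 3/11, 5/11), each row's expected payoff is 1: -13/11; 2: 23/11.
Taking the (1/3, 2/3)-weighted average: (1/3)·(-13/11) + (2/3)·(23/11) = 1.

1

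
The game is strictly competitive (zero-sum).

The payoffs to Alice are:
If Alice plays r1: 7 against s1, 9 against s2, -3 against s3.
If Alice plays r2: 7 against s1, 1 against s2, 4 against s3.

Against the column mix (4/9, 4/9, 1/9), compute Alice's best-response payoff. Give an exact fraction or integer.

r1: (7)·(4/9) + (9)·(4/9) + (-3)·(1/9) = 61/9.
r2: (7)·(4/9) + (1)·(4/9) + (4)·(1/9) = 4.
The best pure response is r1 with expected payoff 61/9.

61/9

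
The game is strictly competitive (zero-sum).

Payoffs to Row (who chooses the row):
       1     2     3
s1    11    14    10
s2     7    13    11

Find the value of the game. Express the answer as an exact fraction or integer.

51/5

Column 2 is strictly dominated by 1 for Column (it gives Row more in every row).
The remaining 2×2 game on (s1, s2) × (1, 3) has no saddle point. Let Row play s1 with probability p; indifference gives 11p + 7(1−p) = 10p + 11(1−p), so p = 4/5.
Similarly Column's optimal q on 1 is 1/5, and the value is 11·(1/5) + (10)·(4/5) = 51/5.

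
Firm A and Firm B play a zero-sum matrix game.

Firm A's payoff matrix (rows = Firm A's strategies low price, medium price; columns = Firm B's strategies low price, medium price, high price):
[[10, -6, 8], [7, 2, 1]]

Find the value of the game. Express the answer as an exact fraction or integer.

22/15

Column low price is strictly dominated by high price for Firm B (it gives Firm A more in every row).
The remaining 2×2 game on (low price, medium price) × (medium price, high price) has no saddle point. Let Firm A play low price with probability p; indifference gives −6p + 2(1−p) = 8p + (1−p), so p = 1/15.
Similarly Firm B's optimal q on medium price is 7/15, and the value is -6·(7/15) + (8)·(8/15) = 22/15.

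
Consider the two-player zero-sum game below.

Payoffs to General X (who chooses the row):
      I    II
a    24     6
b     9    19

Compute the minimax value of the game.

201/14

Row minima are 6 and 9, so General X's maximin is 9; column maxima are 24 and 19, so General Y's minimax is 19. These differ, so the equilibrium is in mixed strategies.
Let General X play a with probability p. General Y is indifferent when 24p + 9(1−p) = 6p + 19(1−p), giving p = 5/14.
Let General Y play I with probability q. General X is indifferent when 24q + 6(1−q) = 9q + 19(1−q), giving q = 13/28.
The value is 24·(13/28) + (6)·(15/28) = 201/14.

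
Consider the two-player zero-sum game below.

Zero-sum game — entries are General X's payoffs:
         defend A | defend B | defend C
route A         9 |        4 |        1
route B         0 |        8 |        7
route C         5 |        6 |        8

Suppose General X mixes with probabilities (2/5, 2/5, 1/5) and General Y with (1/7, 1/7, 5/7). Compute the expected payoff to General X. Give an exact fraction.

173/35

Against (1/7, 1/7, 5/7), each row's expected payoff is route A: 18/7; route B: 43/7; route C: 51/7.
Taking the (2/5, 2/5, 1/5)-weighted average: (2/5)·(18/7) + (2/5)·(43/7) + (1/5)·(51/7) = 173/35.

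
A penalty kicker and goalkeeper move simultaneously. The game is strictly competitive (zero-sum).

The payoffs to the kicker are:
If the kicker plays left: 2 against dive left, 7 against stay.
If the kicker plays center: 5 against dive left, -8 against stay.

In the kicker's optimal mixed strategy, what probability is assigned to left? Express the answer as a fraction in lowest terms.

13/18

Row minima are 2 and -8, so the kicker's maximin is 2; column maxima are 5 and 7, so the goalkeeper's minimax is 5. These differ, so the equilibrium is in mixed strategies.
Let the kicker play left with probability p. The goalkeeper is indifferent when 2p + 5(1−p) = 7p − 8(1−p), giving p = 13/18.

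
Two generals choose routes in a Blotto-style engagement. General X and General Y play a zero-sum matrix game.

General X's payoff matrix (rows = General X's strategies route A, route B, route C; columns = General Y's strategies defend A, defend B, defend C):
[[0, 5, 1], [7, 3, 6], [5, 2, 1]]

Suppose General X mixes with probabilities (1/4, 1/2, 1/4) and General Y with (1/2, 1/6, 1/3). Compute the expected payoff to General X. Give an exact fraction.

49/12

Against (1/2, 1/6, 1/3), each row's expected payoff is route A: 7/6; route B: 6; route C: 19/6.
Taking the (1/4, 1/2, 1/4)-weighted average: (1/4)·(7/6) + (1/2)·(6) + (1/4)·(19/6) = 49/12.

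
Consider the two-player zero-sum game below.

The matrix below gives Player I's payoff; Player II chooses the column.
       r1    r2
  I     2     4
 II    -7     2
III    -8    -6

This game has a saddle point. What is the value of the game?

Row minima: 2, -7, -8 → Player I's maximin is 2.
Column maxima: 2, 4 → Player II's minimax is 2.
They coincide at (I, r1), so the value is 2.

2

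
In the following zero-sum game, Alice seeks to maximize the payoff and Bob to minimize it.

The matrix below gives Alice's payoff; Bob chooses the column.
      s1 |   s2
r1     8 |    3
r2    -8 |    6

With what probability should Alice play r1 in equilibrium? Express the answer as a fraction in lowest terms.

Row minima are 3 and -8, so Alice's maximin is 3; column maxima are 8 and 6, so Bob's minimax is 6. These differ, so the equilibrium is in mixed strategies.
Let Alice play r1 with probability p. Bob is indifferent when 8p − 8(1−p) = 3p + 6(1−p), giving p = 14/19.

14/19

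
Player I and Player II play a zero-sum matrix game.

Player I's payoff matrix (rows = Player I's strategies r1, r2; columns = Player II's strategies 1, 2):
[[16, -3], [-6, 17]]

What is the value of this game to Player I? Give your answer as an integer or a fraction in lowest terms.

127/21

Row minima are -3 and -6, so Player I's maximin is -3; column maxima are 16 and 17, so Player II's minimax is 16. These differ, so the equilibrium is in mixed strategies.
Let Player I play r1 with probability p. Player II is indifferent when 16p − 6(1−p) = −3p + 17(1−p), giving p = 23/42.
Let Player II play 1 with probability q. Player I is indifferent when 16q − 3(1−q) = −6q + 17(1−q), giving q = 10/21.
The value is 16·(10/21) + (-3)·(11/21) = 127/21.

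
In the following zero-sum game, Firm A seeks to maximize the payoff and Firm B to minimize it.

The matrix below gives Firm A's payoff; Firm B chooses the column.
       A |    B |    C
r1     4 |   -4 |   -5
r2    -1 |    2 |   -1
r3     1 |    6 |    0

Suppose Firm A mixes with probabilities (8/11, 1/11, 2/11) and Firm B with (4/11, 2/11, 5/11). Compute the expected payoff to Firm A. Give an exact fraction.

Against (4/11, 2/11, 5/11), each row's expected payoff is r1: -17/11; r2: -5/11; r3: 16/11.
Taking the (8/11, 1/11, 2/11)-weighted average: (8/11)·(-17/11) + (1/11)·(-5/11) + (2/11)·(16/11) = -109/121.

-109/121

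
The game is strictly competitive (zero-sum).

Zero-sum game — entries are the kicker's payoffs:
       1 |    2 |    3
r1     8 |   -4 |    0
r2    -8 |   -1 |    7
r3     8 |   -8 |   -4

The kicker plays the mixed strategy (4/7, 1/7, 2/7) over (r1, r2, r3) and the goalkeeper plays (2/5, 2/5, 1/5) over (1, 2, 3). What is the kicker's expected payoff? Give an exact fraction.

13/35

Against (2/5, 2/5, 1/5), each row's expected payoff is r1: 8/5; r2: -11/5; r3: -4/5.
Taking the (4/7, 1/7, 2/7)-weighted average: (4/7)·(8/5) + (1/7)·(-11/5) + (2/7)·(-4/5) = 13/35.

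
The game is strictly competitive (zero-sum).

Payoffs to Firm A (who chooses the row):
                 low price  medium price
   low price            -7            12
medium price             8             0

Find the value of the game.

32/9

Row minima are -7 and 0, so Firm A's maximin is 0; column maxima are 8 and 12, so Firm B's minimax is 8. These differ, so the equilibrium is in mixed strategies.
Let Firm A play low price with probability p. Firm B is indifferent when −7p + 8(1−p) = 12p, giving p = 8/27.
Let Firm B play low price with probability q. Firm A is indifferent when −7q + 12(1−q) = 8q, giving q = 4/9.
The value is -7·(4/9) + (12)·(5/9) = 32/9.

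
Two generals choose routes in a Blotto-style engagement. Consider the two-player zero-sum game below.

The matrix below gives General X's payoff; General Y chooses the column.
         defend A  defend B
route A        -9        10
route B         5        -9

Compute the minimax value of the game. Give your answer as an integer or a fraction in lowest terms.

Row minima are -9 and -9, so General X's maximin is -9; column maxima are 5 and 10, so General Y's minimax is 5. These differ, so the equilibrium is in mixed strategies.
Let General X play route A with probability p. General Y is indifferent when −9p + 5(1−p) = 10p − 9(1−p), giving p = 14/33.
Let General Y play defend A with probability q. General X is indifferent when −9q + 10(1−q) = 5q − 9(1−q), giving q = 19/33.
The value is -9·(19/33) + (10)·(14/33) = -31/33.

-31/33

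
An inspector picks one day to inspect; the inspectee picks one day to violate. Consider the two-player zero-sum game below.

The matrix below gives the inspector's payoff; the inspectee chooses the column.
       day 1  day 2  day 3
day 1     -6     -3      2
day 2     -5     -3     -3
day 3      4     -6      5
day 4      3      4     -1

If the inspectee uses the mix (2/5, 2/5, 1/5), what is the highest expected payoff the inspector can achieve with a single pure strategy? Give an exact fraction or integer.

day 1: (-6)·(2/5) + (-3)·(2/5) + (2)·(1/5) = -16/5.
day 2: (-5)·(2/5) + (-3)·(2/5) + (-3)·(1/5) = -19/5.
day 3: (4)·(2/5) + (-6)·(2/5) + (5)·(1/5) = 1/5.
day 4: (3)·(2/5) + (4)·(2/5) + (-1)·(1/5) = 13/5.
The best pure response is day 4 with expected payoff 13/5.

13/5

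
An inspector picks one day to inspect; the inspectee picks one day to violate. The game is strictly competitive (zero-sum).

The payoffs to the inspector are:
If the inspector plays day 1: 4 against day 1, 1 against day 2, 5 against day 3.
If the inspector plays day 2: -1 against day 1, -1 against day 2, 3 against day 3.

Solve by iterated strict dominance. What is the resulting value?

Row day 2 is strictly dominated by row day 1 (4>-1, 1>-1, 5>3); eliminate day 2.
Column day 1 is strictly dominated by day 2 for the inspectee (1<4); eliminate day 1.
Column day 3 is strictly dominated by day 2 for the inspectee (1<5); eliminate day 3.
Only (day 1, day 2) remains, with payoff 1.

1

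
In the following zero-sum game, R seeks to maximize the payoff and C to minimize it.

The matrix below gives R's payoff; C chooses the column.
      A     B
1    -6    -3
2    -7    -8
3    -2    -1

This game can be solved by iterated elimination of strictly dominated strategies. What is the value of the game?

-2

Row 1 is strictly dominated by row 3 (-2>-6, -1>-3); eliminate 1.
Row 2 is strictly dominated by row 3 (-2>-7, -1>-8); eliminate 2.
Column B is strictly dominated by A for C (-2<-1); eliminate B.
Only (3, A) remains, with payoff -2.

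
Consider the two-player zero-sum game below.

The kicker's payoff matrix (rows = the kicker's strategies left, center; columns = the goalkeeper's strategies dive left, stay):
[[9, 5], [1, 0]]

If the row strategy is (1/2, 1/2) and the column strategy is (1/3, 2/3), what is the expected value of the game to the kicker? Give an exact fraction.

10/3

Against (1/3, 2/3), each row's expected payoff is left: 19/3; center: 1/3.
Taking the (1/2, 1/2)-weighted average: (1/2)·(19/3) + (1/2)·(1/3) = 10/3.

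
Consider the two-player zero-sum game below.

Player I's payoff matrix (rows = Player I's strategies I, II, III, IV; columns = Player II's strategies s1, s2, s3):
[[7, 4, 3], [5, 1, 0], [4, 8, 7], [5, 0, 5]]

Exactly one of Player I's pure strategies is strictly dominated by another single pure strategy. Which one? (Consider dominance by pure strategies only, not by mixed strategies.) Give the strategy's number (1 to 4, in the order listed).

Compare II with I: 7 > 5, 4 > 1, 3 > 0.
So I strictly dominates II for Player I; II is strictly dominated.

2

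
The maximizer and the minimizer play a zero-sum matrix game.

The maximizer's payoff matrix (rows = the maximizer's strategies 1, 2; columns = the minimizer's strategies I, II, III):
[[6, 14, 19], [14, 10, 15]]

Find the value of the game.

Column III is strictly dominated by II for the minimizer (it gives the maximizer more in every row).
The remaining 2×2 game on (1, 2) × (I, II) has no saddle point. Let the maximizer play 1 with probability p; indifference gives 6p + 14(1−p) = 14p + 10(1−p), so p = 1/3.
Similarly the minimizer's optimal q on I is 1/3, and the value is 6·(1/3) + (14)·(2/3) = 34/3.

34/3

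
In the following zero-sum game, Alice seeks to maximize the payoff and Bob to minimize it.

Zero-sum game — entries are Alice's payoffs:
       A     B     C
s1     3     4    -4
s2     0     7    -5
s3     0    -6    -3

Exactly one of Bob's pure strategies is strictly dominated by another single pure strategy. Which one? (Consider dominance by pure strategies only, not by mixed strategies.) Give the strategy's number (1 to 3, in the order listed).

1

Bob prefers columns that give Alice less. Compare A with C: -4 < 3, -5 < 0, -3 < 0.
So C strictly dominates A for Bob; A is strictly dominated.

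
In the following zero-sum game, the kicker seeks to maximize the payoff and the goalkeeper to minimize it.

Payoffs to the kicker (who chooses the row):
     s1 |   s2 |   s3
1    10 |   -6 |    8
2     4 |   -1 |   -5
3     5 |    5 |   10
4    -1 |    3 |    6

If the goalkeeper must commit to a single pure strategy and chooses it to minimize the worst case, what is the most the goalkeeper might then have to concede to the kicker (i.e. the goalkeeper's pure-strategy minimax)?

The worst case (largest entry) in each column is s1: 10, s2: 5, s3: 10.
The best (smallest) of these is 5.

5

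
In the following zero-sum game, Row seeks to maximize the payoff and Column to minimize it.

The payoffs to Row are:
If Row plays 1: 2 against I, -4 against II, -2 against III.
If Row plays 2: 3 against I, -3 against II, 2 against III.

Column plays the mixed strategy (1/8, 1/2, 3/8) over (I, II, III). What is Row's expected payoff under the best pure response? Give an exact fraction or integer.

-3/8

1: (2)·(1/8) + (-4)·(1/2) + (-2)·(3/8) = -5/2.
2: (3)·(1/8) + (-3)·(1/2) + (2)·(3/8) = -3/8.
The best pure response is 2 with expected payoff -3/8.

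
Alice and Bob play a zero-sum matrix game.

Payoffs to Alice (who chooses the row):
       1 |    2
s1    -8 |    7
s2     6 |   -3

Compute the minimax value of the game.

3/4

Row minima are -8 and -3, so Alice's maximin is -3; column maxima are 6 and 7, so Bob's minimax is 6. These differ, so the equilibrium is in mixed strategies.
Let Alice play s1 with probability p. Bob is indifferent when −8p + 6(1−p) = 7p − 3(1−p), giving p = 3/8.
Let Bob play 1 with probability q. Alice is indifferent when −8q + 7(1−q) = 6q − 3(1−q), giving q = 5/12.
The value is -8·(5/12) + (7)·(7/12) = 3/4.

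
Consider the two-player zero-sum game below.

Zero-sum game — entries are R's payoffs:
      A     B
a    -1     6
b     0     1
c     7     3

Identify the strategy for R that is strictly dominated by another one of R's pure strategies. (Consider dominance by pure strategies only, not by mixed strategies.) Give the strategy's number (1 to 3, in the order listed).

Compare b with c: 7 > 0, 3 > 1.
So c strictly dominates b for R; b is strictly dominated.

2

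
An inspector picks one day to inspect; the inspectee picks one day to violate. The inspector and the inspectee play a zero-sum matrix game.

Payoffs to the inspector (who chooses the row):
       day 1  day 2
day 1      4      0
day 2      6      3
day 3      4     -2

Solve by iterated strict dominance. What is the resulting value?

3

Row day 3 is strictly dominated by row day 2 (6>4, 3>-2); eliminate day 3.
Row day 1 is strictly dominated by row day 2 (6>4, 3>0); eliminate day 1.
Column day 1 is strictly dominated by day 2 for the inspectee (3<6); eliminate day 1.
Only (day 2, day 2) remains, with payoff 3.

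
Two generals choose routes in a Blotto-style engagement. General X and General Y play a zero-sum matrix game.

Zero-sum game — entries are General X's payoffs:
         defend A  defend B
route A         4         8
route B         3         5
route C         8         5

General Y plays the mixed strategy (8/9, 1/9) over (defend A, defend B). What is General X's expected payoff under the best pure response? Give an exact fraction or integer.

route A: (4)·(8/9) + (8)·(1/9) = 40/9.
route B: (3)·(8/9) + (5)·(1/9) = 29/9.
route C: (8)·(8/9) + (5)·(1/9) = 23/3.
The best pure response is route C with expected payoff 23/3.

23/3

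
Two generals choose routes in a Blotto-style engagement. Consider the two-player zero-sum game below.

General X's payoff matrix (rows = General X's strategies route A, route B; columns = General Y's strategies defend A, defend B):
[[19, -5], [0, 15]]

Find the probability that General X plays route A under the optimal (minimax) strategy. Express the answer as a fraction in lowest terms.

5/13

Row minima are -5 and 0, so General X's maximin is 0; column maxima are 19 and 15, so General Y's minimax is 15. These differ, so the equilibrium is in mixed strategies.
Let General X play route A with probability p. General Y is indifferent when 19p = −5p + 15(1−p), giving p = 5/13.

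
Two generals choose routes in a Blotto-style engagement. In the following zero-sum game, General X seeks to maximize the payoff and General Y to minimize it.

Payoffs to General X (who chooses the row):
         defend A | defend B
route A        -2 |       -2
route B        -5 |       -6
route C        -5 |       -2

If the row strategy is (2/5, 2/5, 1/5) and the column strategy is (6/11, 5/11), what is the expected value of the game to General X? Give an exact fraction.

Against (6/11, 5/11), each row's expected payoff is route A: -2; route B: -60/11; route C: -40/11.
Taking the (2/5, 2/5, 1/5)-weighted average: (2/5)·(-2) + (2/5)·(-60/11) + (1/5)·(-40/11) = -204/55.

-204/55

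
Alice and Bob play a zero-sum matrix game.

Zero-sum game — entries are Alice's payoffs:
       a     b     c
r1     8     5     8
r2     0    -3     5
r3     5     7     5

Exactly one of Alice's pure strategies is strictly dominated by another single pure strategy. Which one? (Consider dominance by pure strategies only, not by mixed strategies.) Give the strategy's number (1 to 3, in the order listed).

2

Compare r2 with r1: 8 > 0, 5 > -3, 8 > 5.
So r1 strictly dominates r2 for Alice; r2 is strictly dominated.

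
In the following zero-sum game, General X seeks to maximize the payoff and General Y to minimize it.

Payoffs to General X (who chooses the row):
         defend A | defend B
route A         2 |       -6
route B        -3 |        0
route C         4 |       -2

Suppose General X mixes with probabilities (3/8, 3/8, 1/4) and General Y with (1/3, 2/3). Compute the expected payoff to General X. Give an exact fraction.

Against (1/3, 2/3), each row's expected payoff is route A: -10/3; route B: -1; route C: 0.
Taking the (3/8, 3/8, 1/4)-weighted average: (3/8)·(-10/3) + (3/8)·(-1) + (1/4)·(0) = -13/8.

-13/8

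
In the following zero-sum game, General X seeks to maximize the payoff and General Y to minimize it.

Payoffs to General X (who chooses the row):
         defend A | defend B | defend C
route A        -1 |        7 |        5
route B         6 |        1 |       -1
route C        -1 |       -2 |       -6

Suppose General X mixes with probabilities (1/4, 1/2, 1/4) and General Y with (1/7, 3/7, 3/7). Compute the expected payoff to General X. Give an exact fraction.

Against (1/7, 3/7, 3/7), each row's expected payoff is route A: 5; route B: 6/7; route C: -25/7.
Taking the (1/4, 1/2, 1/4)-weighted average: (1/4)·(5) + (1/2)·(6/7) + (1/4)·(-25/7) = 11/14.

11/14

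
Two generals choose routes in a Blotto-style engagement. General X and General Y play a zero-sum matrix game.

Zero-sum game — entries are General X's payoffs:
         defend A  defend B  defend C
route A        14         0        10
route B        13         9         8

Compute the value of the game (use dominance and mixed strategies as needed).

90/11

Column defend A is strictly dominated by defend C for General Y (it gives General X more in every row).
The remaining 2×2 game on (route A, route B) × (defend B, defend C) has no saddle point. Let General X play route A with probability p; indifference gives 9(1−p) = 10p + 8(1−p), so p = 1/11.
Similarly General Y's optimal q on defend B is 2/11, and the value is 0·(2/11) + (10)·(9/11) = 90/11.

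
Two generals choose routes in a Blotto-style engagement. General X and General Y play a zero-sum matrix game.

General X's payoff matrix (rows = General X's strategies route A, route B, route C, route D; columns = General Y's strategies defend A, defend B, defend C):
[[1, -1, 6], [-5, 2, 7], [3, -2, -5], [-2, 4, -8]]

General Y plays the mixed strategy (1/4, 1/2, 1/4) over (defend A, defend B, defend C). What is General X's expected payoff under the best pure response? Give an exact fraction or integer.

3/2

route A: (1)·(1/4) + (-1)·(1/2) + (6)·(1/4) = 5/4.
route B: (-5)·(1/4) + (2)·(1/2) + (7)·(1/4) = 3/2.
route C: (3)·(1/4) + (-2)·(1/2) + (-5)·(1/4) = -3/2.
route D: (-2)·(1/4) + (4)·(1/2) + (-8)·(1/4) = -1/2.
The best pure response is route B with expected payoff 3/2.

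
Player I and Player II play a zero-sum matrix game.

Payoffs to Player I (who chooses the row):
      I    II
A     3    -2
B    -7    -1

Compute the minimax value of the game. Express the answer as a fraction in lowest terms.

Row minima are -2 and -7, so Player I's maximin is -2; column maxima are 3 and -1, so Player II's minimax is -1. These differ, so the equilibrium is in mixed strategies.
Let Player I play A with probability p. Player II is indifferent when 3p − 7(1−p) = −2p − (1−p), giving p = 6/11.
Let Player II play I with probability q. Player I is indifferent when 3q − 2(1−q) = −7q − (1−q), giving q = 1/11.
The value is 3·(1/11) + (-2)·(10/11) = -17/11.

-17/11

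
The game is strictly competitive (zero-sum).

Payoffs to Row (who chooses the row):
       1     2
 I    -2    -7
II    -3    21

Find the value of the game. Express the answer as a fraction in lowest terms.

Row minima are -7 and -3, so Row's maximin is -3; column maxima are -2 and 21, so Column's minimax is -2. These differ, so the equilibrium is in mixed strategies.
Let Row play I with probability p. Column is indifferent when −2p − 3(1−p) = −7p + 21(1−p), giving p = 24/29.
Let Column play 1 with probability q. Row is indifferent when −2q − 7(1−q) = −3q + 21(1−q), giving q = 28/29.
The value is -2·(28/29) + (-7)·(1/29) = -63/29.

-63/29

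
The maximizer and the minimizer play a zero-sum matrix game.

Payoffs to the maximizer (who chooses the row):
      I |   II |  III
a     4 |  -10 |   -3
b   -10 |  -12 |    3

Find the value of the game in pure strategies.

Row minima: -10, -12 → the maximizer's maximin is -10.
Column maxima: 4, -10, 3 → the minimizer's minimax is -10.
They coincide at (a, II), so the value is -10.

-10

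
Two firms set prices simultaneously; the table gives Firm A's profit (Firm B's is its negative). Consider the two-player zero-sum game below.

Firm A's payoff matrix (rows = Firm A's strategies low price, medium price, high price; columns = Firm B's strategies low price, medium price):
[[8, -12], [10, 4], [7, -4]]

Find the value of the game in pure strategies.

4

Row minima: -12, 4, -4 → Firm A's maximin is 4.
Column maxima: 10, 4 → Firm B's minimax is 4.
They coincide at (medium price, medium price), so the value is 4.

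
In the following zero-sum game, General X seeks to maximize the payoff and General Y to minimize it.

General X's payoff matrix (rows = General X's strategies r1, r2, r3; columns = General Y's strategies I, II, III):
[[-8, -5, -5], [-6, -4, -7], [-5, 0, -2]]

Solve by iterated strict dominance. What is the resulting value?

-5

Row r2 is strictly dominated by row r3 (-5>-6, 0>-4, -2>-7); eliminate r2.
Row r1 is strictly dominated by row r3 (-5>-8, 0>-5, -2>-5); eliminate r1.
Column III is strictly dominated by I for General Y (-5<-2); eliminate III.
Column II is strictly dominated by I for General Y (-5<0); eliminate II.
Only (r3, I) remains, with payoff -5.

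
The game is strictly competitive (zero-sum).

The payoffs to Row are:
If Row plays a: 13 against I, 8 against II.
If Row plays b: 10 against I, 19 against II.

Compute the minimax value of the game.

Row minima are 8 and 10, so Row's maximin is 10; column maxima are 13 and 19, so Column's minimax is 13. These differ, so the equilibrium is in mixed strategies.
Let Row play a with probability p. Column is indifferent when 13p + 10(1−p) = 8p + 19(1−p), giving p = 9/14.
Let Column play I with probability q. Row is indifferent when 13q + 8(1−q) = 10q + 19(1−q), giving q = 11/14.
The value is 13·(11/14) + (8)·(3/14) = 167/14.

167/14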